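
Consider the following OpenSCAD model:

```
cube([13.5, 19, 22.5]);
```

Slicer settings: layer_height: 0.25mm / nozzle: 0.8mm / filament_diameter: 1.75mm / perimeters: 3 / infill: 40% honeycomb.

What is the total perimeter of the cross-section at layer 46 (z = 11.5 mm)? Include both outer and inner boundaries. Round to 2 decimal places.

At z = 11.5 mm: the cube is present — its section is the full 13.5×19 rectangle (perimeter 65.00 mm). Overall, the cross-section is a single solid region. Total boundary length (outer) = 65.00 mm.

65.00 mm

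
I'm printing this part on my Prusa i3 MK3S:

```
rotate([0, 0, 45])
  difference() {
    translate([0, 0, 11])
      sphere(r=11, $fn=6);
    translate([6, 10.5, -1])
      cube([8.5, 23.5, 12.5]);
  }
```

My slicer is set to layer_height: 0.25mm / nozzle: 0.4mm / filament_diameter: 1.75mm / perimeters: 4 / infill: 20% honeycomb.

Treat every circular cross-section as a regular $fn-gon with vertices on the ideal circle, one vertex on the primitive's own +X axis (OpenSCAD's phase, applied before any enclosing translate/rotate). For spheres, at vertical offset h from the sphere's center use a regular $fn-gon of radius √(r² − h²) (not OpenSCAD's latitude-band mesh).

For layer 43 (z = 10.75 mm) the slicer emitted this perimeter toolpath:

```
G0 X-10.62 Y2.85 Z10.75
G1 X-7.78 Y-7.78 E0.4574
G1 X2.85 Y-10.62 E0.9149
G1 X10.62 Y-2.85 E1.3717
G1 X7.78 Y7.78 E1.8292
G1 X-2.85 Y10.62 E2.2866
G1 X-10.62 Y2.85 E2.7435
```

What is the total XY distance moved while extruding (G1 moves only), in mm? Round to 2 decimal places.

Sum the Euclidean lengths of each G1 segment: total = 65.99 mm.

65.99 mm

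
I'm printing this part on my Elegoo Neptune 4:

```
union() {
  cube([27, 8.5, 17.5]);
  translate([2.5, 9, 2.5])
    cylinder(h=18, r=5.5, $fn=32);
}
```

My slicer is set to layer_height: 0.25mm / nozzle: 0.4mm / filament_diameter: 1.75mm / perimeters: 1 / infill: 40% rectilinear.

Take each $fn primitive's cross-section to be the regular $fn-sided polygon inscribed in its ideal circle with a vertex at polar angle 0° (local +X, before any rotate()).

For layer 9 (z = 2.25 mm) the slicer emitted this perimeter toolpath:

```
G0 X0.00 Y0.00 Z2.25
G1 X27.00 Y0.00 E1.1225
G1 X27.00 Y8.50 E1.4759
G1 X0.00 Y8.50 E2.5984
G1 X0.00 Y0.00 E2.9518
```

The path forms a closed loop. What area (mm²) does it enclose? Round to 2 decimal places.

Apply the shoelace formula to the sequence of (X, Y) vertices; enclosed area = 229.50 mm².

229.50 mm²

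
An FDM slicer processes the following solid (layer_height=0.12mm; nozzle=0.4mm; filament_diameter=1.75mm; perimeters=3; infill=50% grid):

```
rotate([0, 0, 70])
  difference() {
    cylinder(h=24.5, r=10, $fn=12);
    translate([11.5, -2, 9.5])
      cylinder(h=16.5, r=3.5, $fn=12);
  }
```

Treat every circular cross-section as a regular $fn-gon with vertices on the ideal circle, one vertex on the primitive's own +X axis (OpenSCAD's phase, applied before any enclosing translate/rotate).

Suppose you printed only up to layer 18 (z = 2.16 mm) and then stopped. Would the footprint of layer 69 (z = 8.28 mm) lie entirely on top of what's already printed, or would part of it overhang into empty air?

entirely on top

Compare the two slices. At z = 2.16: the r=10 cylinder gives a regular 12-gon of circumradius 10 (constant along its height) (area = (12/2)·10.000²·sin(360°/12) = 300.00 mm²); the cylinder at (11.5, -2) does not reach this height (z outside [9.5, 26]); After the difference (first − rest): none of the subtracted shapes is present at this height, so the r=10 cylinder is unchanged — area = 300.00 mm²; (rotated 70° about Z; rotation is an isometry so areas/perimeters/island counts are preserved). At z = 8.28: the r=10 cylinder contributes a regular 12-gon of circumradius 10 (area = (12/2)·10.000²·sin(360°/12) = 300.00 mm²); the cylinder at (11.5, -2) does not reach this height (z outside [9.5, 26]); After the difference (first − rest): none of the subtracted shapes is present at this height, so the r=10 cylinder is unchanged — area = 300.00 mm²; (whole slice rotated 70° about Z — lengths, areas and connectivity unchanged). Checking containment: the cross-section at z = 8.28 is a subset of the cross-section at z = 2.16.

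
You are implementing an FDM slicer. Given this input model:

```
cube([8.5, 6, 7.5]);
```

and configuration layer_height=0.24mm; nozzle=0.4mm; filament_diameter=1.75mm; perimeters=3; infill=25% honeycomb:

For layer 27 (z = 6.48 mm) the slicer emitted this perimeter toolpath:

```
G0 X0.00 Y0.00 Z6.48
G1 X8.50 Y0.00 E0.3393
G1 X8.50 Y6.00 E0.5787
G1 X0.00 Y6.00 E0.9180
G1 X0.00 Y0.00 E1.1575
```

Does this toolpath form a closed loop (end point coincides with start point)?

Start point (G0): (0.00, 0.00). End point (last G1): the path returns to the start — closed.

yes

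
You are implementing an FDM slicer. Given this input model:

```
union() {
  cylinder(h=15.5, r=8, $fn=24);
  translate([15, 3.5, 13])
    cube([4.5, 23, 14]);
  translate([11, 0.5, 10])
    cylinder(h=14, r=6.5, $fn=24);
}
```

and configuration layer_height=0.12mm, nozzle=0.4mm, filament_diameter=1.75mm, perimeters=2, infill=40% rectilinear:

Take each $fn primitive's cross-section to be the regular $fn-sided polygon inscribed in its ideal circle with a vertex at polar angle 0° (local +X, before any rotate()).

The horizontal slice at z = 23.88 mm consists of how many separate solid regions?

At z = 23.88 mm: the cylinder is not intersected at this z (z outside [0, 15.5]); the cube at (15, 3.5) is present — its section is the full 4.5×23 rectangle; the cylinder at (11, 0.5): section is a regular 24-gon, circumradius r=6.5; Merging all regions: the regions partially overlap (shared area 2.05 mm²), so overlapping operands fuse into one piece — 1 connected region. The result has 1 disconnected region.

1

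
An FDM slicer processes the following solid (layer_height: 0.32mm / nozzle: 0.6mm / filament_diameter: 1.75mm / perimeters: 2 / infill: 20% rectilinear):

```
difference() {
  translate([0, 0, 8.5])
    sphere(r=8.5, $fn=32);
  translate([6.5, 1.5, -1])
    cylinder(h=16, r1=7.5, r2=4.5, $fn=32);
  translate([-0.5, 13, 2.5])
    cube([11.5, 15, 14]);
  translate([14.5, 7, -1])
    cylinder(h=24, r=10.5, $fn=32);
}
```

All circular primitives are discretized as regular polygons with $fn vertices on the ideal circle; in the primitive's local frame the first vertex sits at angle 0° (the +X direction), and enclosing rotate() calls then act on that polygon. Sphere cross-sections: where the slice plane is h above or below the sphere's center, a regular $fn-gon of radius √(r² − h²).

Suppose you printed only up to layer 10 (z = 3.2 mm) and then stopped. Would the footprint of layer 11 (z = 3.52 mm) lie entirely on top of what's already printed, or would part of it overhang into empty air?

Compare the two slices. At z = 3.2: the r=8.5 sphere contributes a regular 32-gon of circumradius √(8.5²−5.3²) = 6.645 (area = (32/2)·6.645²·sin(360°/32) = 137.84 mm²); the cone at (6.5, 1.5): at t=0.263 of its height the radius interpolates to r₁+(r₂−r₁)t = 6.713, giving a regular 32-gon of that circumradius (area = (32/2)·6.713²·sin(360°/32) = 140.65 mm²); the cube at (-0.5, 13) (footprint 11.5×15) is included at this height (area 172.50 mm²); the r=10.5 cylinder at (14.5, 7) gives a regular 32-gon of circumradius 10.5 (constant along its height) (area = (32/2)·10.500²·sin(360°/32) = 344.14 mm²); After the difference (first − rest): starting from the r=8.5 sphere (137.84 mm²), the cone at (6.5, 1.5) partially overlaps it — only the 54.29 mm² overlap (of its 140.65 mm²) is removed, clipping the outline; the 11.5×15 cube at (-0.5, 13) misses the remaining region (no effect); the r=10.5 cylinder at (14.5, 7) misses the remaining region (no effect) — area = 83.55 mm². At z = 3.52: the sphere: section is a regular 32-gon, circumradius = √(r²−h²) = √(8.5²−4.98²) = 6.888 (area = (32/2)·6.888²·sin(360°/32) = 148.11 mm²); the cone at (6.5, 1.5): at t=0.282 of its height the radius interpolates to r₁+(r₂−r₁)t = 6.652, giving a regular 32-gon of that circumradius (area = (32/2)·6.652²·sin(360°/32) = 138.14 mm²); the 11.5×15 cube at (-0.5, 13) contributes its full rectangle (area 172.50 mm²); the cylinder at (14.5, 7): section is a regular 32-gon, circumradius r=10.5 (area = (32/2)·10.500²·sin(360°/32) = 344.14 mm²); Subtracting the remaining from the first: starting from the r=8.5 sphere (148.11 mm²), the cone at (6.5, 1.5) partially overlaps it — only the 56.84 mm² overlap (of its 138.14 mm²) is removed, clipping the outline; the 11.5×15 cube at (-0.5, 13) misses the remaining region (no effect); the r=10.5 cylinder at (14.5, 7) misses the remaining region (no effect) — area = 91.27 mm². Checking containment: at z = 3.52 the cross-section extends beyond the z = 3.2 cross-section by about 7.72 mm².

part overhangs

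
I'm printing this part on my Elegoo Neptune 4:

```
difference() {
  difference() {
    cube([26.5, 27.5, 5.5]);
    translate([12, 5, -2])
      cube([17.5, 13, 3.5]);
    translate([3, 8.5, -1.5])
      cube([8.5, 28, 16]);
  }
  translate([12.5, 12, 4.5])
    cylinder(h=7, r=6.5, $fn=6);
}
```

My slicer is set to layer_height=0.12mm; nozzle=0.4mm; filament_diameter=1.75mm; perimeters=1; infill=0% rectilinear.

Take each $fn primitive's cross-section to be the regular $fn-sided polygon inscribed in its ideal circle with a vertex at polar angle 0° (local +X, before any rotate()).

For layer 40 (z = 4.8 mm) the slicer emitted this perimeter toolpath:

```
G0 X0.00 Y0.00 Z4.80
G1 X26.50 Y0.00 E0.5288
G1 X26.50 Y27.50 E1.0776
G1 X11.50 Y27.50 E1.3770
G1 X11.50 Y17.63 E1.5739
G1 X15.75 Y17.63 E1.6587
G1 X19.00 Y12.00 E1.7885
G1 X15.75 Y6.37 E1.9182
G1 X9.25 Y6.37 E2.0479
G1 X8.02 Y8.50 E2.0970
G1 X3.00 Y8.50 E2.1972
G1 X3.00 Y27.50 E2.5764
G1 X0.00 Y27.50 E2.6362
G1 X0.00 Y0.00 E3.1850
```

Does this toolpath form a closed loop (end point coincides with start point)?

Start point (G0): (0.00, 0.00). End point (last G1): the path returns to the start — closed.

yes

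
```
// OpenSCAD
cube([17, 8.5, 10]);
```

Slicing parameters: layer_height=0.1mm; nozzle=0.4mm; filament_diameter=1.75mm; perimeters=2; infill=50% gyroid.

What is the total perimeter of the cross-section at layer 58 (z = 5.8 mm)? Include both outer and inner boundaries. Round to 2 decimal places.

At z = 5.8 mm: the 17×8.5 cube contributes its full rectangle (perimeter 51.00 mm). Overall, the cross-section is a single solid region. Total boundary length (outer) = 51.00 mm.

51.00 mm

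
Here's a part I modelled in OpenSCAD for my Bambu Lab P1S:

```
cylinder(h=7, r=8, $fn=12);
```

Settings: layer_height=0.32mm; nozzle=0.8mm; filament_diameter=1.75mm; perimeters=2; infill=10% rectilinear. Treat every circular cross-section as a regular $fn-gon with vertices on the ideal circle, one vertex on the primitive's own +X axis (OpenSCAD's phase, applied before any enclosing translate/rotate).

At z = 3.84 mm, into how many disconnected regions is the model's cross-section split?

At z = 3.84 mm: the cylinder: section is a regular 12-gon, circumradius r=8. The result has 1 disconnected region.

1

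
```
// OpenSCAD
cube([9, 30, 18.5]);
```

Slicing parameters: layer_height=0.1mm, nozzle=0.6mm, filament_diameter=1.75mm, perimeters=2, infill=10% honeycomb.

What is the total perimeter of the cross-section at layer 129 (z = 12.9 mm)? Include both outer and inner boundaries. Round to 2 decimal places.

At z = 12.9 mm: the cube is present — its section is the full 9×30 rectangle (perimeter 78.00 mm). Overall, the cross-section is a single solid region. Total boundary length (outer) = 78.00 mm.

78.00 mm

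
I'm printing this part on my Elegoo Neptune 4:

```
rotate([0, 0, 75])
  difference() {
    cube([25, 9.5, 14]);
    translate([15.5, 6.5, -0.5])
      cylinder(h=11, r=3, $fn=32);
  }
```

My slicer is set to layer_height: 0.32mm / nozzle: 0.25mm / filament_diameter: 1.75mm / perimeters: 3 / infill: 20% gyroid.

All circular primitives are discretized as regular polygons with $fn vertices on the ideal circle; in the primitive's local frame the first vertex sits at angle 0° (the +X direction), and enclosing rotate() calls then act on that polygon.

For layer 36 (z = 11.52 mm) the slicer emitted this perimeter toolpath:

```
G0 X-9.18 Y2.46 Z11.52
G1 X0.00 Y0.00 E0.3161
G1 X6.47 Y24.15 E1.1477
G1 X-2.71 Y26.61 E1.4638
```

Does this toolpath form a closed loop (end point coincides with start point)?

Start point (G0): (-9.18, 2.46). End point (last G1): the path does not return to the start — open.

no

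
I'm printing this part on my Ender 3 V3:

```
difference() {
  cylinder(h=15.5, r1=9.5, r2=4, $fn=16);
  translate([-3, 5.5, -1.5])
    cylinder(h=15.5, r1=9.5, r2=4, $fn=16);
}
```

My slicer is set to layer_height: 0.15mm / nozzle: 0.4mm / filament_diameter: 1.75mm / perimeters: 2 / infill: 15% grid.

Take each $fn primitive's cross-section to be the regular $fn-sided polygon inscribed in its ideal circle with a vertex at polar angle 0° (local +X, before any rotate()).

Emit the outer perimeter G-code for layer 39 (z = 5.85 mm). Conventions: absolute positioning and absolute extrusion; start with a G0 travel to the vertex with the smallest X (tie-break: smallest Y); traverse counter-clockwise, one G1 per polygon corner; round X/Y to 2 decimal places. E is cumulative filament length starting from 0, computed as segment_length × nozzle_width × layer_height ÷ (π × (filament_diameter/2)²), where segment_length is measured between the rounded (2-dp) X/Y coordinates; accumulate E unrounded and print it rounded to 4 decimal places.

At z = 5.85 mm: the cone (r1=9.5→r2=4) has section circumradius 7.424 here — a regular 16-gon; the cone at (-3, 5.5) (r1=9.5→r2=4) has section circumradius 6.892 here — a regular 16-gon; Subtracting the remaining from the first: starting from the cone, the cone at (-3, 5.5) partially overlaps it — only the 71.19 mm² overlap (of its 145.42 mm²) is removed, clipping the outline — 1 connected region. The outline is a single polygon with 19 vertices. Extrusion per mm of travel: 0.4 × 0.15 / (π × 0.875²) = 0.024945. Accumulating E over each segment gives final E = 1.1819.

G0 X-7.42 Y0.00 Z5.85
G1 X-6.86 Y-2.84 E0.0722
G1 X-5.25 Y-5.25 E0.1445
G1 X-2.84 Y-6.86 E0.2168
G1 X0.00 Y-7.42 E0.2890
G1 X2.84 Y-6.86 E0.3612
G1 X5.25 Y-5.25 E0.4335
G1 X6.86 Y-2.84 E0.5058
G1 X7.42 Y0.00 E0.5780
G1 X6.86 Y2.84 E0.6502
G1 X5.25 Y5.25 E0.7225
G1 X3.74 Y6.26 E0.7679
G1 X3.89 Y5.50 E0.7872
G1 X3.37 Y2.86 E0.8543
G1 X1.87 Y0.63 E0.9213
G1 X-0.36 Y-0.87 E0.9884
G1 X-3.00 Y-1.39 E1.0555
G1 X-5.64 Y-0.87 E1.1226
G1 X-7.37 Y0.29 E1.1746
G1 X-7.42 Y0.00 E1.1819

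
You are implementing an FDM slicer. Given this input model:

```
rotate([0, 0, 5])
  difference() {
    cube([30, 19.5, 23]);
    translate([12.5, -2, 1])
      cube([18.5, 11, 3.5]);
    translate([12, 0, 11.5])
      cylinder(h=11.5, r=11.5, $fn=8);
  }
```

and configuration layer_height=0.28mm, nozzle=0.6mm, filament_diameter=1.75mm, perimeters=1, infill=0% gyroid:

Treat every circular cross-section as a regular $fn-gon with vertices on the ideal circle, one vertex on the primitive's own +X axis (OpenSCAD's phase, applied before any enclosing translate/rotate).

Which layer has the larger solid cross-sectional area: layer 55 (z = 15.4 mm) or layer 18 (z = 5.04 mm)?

Layer 55 (z = 15.4): the 30×19.5 cube contributes its full rectangle (area 585.00 mm²); the cube at (12.5, -2) does not reach this height (z outside [1, 4.5]); the r=11.5 cylinder at (12, 0) contributes a regular 8-gon of circumradius 11.5 (area = (8/2)·11.500²·sin(360°/8) = 374.06 mm²); Taking the first minus the rest: starting from the 30×19.5 cube (585.00 mm²), the r=11.5 cylinder at (12, 0) partially overlaps it — only the 187.03 mm² overlap (of its 374.06 mm²) is removed, clipping the outline — area = 397.97 mm²; (whole slice rotated 5° about Z — lengths, areas and connectivity unchanged). So its area = 397.97 mm². Layer 18 (z = 5.04): the 30×19.5 cube contributes its full rectangle (area 585.00 mm²); the cube at (12.5, -2) does not reach this height (z outside [1, 4.5]); the cylinder at (12, 0) does not reach this height (z outside [11.5, 23]); After the difference (first − rest): none of the subtracted shapes is present at this height, so the 30×19.5 cube is unchanged — area = 585.00 mm²; (rotated 5° about Z; rotation is an isometry so areas/perimeters/island counts are preserved). So its area = 585.00 mm². Layer 18 is larger (585.00 vs 397.97 mm²).

layer 18 (z = 5.04 mm)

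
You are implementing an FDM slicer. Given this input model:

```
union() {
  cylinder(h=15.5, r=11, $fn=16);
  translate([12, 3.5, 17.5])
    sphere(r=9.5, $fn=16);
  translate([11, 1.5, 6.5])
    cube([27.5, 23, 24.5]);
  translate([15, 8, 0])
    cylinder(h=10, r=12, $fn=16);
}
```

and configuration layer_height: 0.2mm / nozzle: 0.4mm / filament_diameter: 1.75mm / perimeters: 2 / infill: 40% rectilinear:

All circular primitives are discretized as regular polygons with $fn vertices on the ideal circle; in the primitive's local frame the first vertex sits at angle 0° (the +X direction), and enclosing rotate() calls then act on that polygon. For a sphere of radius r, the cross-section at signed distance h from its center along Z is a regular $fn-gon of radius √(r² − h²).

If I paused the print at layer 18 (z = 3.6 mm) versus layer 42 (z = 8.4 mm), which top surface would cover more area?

layer 42 (z = 8.4 mm)

Layer 18 (z = 3.6): the r=11 cylinder contributes a regular 16-gon of circumradius 11 (area = (16/2)·11.000²·sin(360°/16) = 370.44 mm²); the sphere at (12, 3.5) is absent (|z−center|=13.900 > r=9.5); the cube at (11, 1.5) is not intersected at this z (z outside [6.5, 31]); the cylinder at (15, 8): section is a regular 16-gon, circumradius r=12 (area = (16/2)·12.000²·sin(360°/16) = 440.85 mm²); Taking the union: the regions partially overlap — summed areas 811.29 mm² minus the doubly-counted overlap 58.77 mm² gives 752.52 mm² — area = 752.52 mm². So its area = 752.52 mm². Layer 42 (z = 8.4): the cylinder: section is a regular 16-gon, circumradius r=11 (area = (16/2)·11.000²·sin(360°/16) = 370.44 mm²); the r=9.5 sphere at (12, 3.5) contributes a regular 16-gon of circumradius √(9.5²−9.1²) = 2.728 (area = (16/2)·2.728²·sin(360°/16) = 22.78 mm²); the 27.5×23 cube at (11, 1.5) contributes its full rectangle (area 632.50 mm²); the r=12 cylinder at (15, 8) contributes a regular 16-gon of circumradius 12 (area = (16/2)·12.000²·sin(360°/16) = 440.85 mm²); Merging all regions: the regions partially overlap — summed areas 1466.57 mm² minus the doubly-counted overlap 337.12 mm² gives 1129.45 mm² — area = 1129.45 mm². So its area = 1129.45 mm². Layer 42 is larger (1129.45 vs 752.52 mm²).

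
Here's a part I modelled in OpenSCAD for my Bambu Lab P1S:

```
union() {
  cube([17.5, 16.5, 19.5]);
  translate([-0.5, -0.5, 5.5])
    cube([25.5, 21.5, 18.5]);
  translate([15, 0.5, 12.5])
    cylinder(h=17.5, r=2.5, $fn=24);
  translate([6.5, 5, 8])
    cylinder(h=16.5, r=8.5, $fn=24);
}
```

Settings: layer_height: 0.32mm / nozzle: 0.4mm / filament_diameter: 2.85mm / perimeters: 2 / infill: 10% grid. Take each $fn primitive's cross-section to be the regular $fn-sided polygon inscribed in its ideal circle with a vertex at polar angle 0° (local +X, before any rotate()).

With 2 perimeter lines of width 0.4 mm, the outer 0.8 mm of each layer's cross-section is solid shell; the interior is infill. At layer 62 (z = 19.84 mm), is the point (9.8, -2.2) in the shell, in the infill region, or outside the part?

shell

At z = 19.84 mm: the cube is absent (z outside [0, 19.5]); the 25.5×21.5 cube at (-0.5, -0.5) contributes its full rectangle; the r=2.5 cylinder at (15, 0.5) gives a regular 24-gon of circumradius 2.5 (constant along its height); the r=8.5 cylinder at (6.5, 5) contributes a regular 24-gon of circumradius 8.5; Combining (union): the regions partially overlap (shared area 203.28 mm²), so overlapping operands fuse into one piece — 1 connected region. Overall, the cross-section is a single solid region. The nearest boundary edge runs (10.75, -2.36)→(8.70, -3.21); distance from the point to it = 0.51 mm. The point is inside the cross-section, 0.51 mm from the nearest boundary — within the 0.8 mm shell band (2 × 0.4).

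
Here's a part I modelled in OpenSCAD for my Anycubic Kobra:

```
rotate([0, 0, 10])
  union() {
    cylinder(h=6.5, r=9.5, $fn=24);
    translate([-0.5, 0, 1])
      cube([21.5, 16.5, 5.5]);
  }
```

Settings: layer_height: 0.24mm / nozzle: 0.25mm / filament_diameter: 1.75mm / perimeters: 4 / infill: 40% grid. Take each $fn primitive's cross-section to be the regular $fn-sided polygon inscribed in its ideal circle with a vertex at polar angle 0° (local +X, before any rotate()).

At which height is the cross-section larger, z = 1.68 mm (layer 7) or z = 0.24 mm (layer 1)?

Layer 7 (z = 1.68): the r=9.5 cylinder contributes a regular 24-gon of circumradius 9.5 (area = (24/2)·9.500²·sin(360°/24) = 280.30 mm²); the cube at (-0.5, 0) is present — its section is the full 21.5×16.5 rectangle (area 354.75 mm²); Combining (union): the regions partially overlap — summed areas 635.05 mm² minus the doubly-counted overlap 74.81 mm² gives 560.24 mm² — area = 560.24 mm²; (rotated 10° about Z; rotation is an isometry so areas/perimeters/island counts are preserved). So its area = 560.24 mm². Layer 1 (z = 0.24): the r=9.5 cylinder contributes a regular 24-gon of circumradius 9.5 (area = (24/2)·9.500²·sin(360°/24) = 280.30 mm²); the cube at (-0.5, 0) is not intersected at this z (z outside [1, 6.5]); Taking the union: only the r=9.5 cylinder is present, so the union is just that shape — area = 280.30 mm²; (whole slice rotated 10° about Z — lengths, areas and connectivity unchanged). So its area = 280.30 mm². Layer 7 is larger (560.24 vs 280.30 mm²).

layer 7 (z = 1.68 mm)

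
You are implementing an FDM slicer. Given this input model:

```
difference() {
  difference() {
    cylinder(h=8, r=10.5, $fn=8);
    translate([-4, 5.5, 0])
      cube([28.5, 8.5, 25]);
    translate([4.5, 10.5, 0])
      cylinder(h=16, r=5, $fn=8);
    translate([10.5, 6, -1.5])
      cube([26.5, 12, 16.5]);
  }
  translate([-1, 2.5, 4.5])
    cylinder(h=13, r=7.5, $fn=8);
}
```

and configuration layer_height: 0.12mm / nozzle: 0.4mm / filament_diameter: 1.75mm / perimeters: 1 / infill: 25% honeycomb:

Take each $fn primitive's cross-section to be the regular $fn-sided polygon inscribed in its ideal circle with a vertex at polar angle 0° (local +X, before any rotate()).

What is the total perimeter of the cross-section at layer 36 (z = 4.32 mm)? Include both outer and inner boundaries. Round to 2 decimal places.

65.41 mm

At z = 4.32 mm: the cylinder: section is a regular 8-gon, circumradius r=10.5 (perimeter = 2·8·10.500·sin(180°/8) = 64.29 mm); the cube at (-4, 5.5) is present — its section is the full 28.5×8.5 rectangle (perimeter 74.00 mm); the r=5 cylinder at (4.5, 10.5) contributes a regular 8-gon of circumradius 5 (perimeter = 2·8·5.000·sin(180°/8) = 30.61 mm); the cube at (10.5, 6) is present — its section is the full 26.5×12 rectangle (perimeter 77.00 mm); Subtracting the remaining from the first: starting from the r=10.5 cylinder, the 28.5×8.5 cube at (-4, 5.5) partially overlaps it — only the 43.16 mm² overlap (of its 242.25 mm²) is removed, clipping the outline; the r=5 cylinder at (4.5, 10.5) misses the remaining region (no effect); the 26.5×12 cube at (10.5, 6) misses the remaining region (no effect) — boundary = 65.41 mm; the cylinder at (-1, 2.5) is absent (z outside [4.5, 17.5]); After the difference (first − rest): none of the subtracted shapes is present at this height, so the result so far is unchanged — boundary = 65.41 mm. Overall, the cross-section is a single solid region. Total boundary length (outer) = 65.41 mm.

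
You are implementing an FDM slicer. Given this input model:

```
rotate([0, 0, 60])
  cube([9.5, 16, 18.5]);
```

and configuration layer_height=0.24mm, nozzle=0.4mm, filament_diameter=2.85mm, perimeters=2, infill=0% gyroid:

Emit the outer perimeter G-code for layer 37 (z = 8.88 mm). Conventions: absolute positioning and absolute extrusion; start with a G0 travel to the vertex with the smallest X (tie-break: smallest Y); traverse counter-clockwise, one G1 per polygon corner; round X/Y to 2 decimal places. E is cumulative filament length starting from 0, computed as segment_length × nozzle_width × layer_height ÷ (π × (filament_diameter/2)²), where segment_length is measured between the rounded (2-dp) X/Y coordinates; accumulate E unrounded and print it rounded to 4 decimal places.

G0 X-13.86 Y8.00 Z8.88
G1 X0.00 Y0.00 E0.2408
G1 X4.75 Y8.23 E0.3838
G1 X-9.11 Y16.23 E0.6246
G1 X-13.86 Y8.00 E0.7676

At z = 8.88 mm: the cube (footprint 9.5×16) is included at this height; (whole slice rotated 60° about Z — lengths, areas and connectivity unchanged). The outline is a single polygon with 4 vertices. Extrusion per mm of travel: 0.4 × 0.24 / (π × 1.425²) = 0.015048. Accumulating E over each segment gives final E = 0.7676.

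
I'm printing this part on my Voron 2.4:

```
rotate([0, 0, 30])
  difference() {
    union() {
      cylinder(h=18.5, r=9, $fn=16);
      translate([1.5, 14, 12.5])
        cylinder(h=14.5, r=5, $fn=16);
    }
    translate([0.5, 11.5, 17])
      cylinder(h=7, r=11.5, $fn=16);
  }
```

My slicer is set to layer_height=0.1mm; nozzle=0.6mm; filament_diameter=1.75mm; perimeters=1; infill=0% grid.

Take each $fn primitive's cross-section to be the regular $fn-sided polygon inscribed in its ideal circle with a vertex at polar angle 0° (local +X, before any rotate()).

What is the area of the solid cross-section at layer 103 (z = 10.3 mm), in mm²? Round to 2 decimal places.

At z = 10.3 mm: the cylinder: section is a regular 16-gon, circumradius r=9 (area = (16/2)·9.000²·sin(360°/16) = 247.98 mm²); the cylinder at (1.5, 14) is not intersected at this z (z outside [12.5, 27]); Merging all regions: only the r=9 cylinder is present, so the union is just that shape — area = 247.98 mm²; the cylinder at (0.5, 11.5) is absent (z outside [17, 24]); After the difference (first − rest): none of the subtracted shapes is present at this height, so that combined region is unchanged — area = 247.98 mm²; (rotated 30° about Z; rotation is an isometry so areas/perimeters/island counts are preserved). Overall, the cross-section is a single solid region. Net area = 247.98 mm².

247.98 mm²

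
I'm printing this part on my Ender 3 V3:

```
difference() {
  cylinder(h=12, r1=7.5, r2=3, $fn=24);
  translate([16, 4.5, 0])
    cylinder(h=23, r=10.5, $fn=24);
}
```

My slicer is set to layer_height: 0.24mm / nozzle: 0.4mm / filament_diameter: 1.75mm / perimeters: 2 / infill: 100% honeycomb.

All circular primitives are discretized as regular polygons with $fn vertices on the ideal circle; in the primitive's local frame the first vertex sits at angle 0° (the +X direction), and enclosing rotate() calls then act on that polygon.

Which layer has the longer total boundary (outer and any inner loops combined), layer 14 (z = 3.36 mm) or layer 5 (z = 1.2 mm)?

Layer 14 (z = 3.36): the cone: at t=0.280 of its height the radius interpolates to r₁+(r₂−r₁)t = 6.240, giving a regular 24-gon of that circumradius (perimeter = 2·24·6.240·sin(180°/24) = 39.10 mm); the r=10.5 cylinder at (16, 4.5) contributes a regular 24-gon of circumradius 10.5 (perimeter = 2·24·10.500·sin(180°/24) = 65.79 mm); Taking the first minus the rest: starting from the cone, the r=10.5 cylinder at (16, 4.5) partially overlaps it — only the 0.05 mm² overlap (of its 342.42 mm²) is removed, clipping the outline — boundary = 39.10 mm. So its perimeter = 39.10 mm. Layer 5 (z = 1.2): the cone contributes a regular 24-gon of circumradius 7.050 (interpolated between r1=7.5 and r2=3 at t=0.100) (perimeter = 2·24·7.050·sin(180°/24) = 44.17 mm); the r=10.5 cylinder at (16, 4.5) contributes a regular 24-gon of circumradius 10.5 (perimeter = 2·24·10.500·sin(180°/24) = 65.79 mm); Subtracting the remaining from the first: starting from the cone, the r=10.5 cylinder at (16, 4.5) partially overlaps it — only the 2.89 mm² overlap (of its 342.42 mm²) is removed, clipping the outline — boundary = 44.05 mm. So its perimeter = 44.05 mm. Layer 5 is larger (44.05 vs 39.10 mm).

layer 5 (z = 1.2 mm)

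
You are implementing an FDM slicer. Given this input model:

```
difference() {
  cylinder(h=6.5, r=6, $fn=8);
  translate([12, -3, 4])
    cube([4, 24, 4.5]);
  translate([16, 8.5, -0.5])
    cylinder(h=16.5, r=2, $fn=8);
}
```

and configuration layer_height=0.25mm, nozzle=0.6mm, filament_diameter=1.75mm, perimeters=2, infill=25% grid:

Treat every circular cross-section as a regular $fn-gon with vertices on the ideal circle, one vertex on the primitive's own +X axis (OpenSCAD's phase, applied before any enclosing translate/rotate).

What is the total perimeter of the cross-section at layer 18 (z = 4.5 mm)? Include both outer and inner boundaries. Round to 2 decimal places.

36.74 mm

At z = 4.5 mm: the r=6 cylinder gives a regular 8-gon of circumradius 6 (constant along its height) (perimeter = 2·8·6.000·sin(180°/8) = 36.74 mm); the 4×24 cube at (12, -3) contributes its full rectangle (perimeter 56.00 mm); the r=2 cylinder at (16, 8.5) gives a regular 8-gon of circumradius 2 (constant along its height) (perimeter = 2·8·2.000·sin(180°/8) = 12.25 mm); After the difference (first − rest): starting from the r=6 cylinder, the 4×24 cube at (12, -3) misses the remaining region (no effect); the r=2 cylinder at (16, 8.5) misses the remaining region (no effect) — boundary = 36.74 mm. Overall, the cross-section is a single solid region. Total boundary length (outer) = 36.74 mm.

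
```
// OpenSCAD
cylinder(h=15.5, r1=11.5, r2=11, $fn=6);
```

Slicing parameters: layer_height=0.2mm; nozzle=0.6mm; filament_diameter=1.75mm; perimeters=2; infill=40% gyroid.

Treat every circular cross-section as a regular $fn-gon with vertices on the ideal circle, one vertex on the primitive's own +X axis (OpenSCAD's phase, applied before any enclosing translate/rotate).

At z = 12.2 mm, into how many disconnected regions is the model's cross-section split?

At z = 12.2 mm: the cone (r1=11.5→r2=11) has section circumradius 11.106 here — a regular 6-gon. The result has 1 disconnected region.

1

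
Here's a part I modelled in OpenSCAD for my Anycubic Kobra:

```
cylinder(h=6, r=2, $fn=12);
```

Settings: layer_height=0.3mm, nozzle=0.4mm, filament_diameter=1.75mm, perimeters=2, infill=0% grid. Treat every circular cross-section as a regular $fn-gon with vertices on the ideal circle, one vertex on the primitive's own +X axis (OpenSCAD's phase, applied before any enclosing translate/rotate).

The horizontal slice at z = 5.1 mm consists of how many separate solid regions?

1

At z = 5.1 mm: the r=2 cylinder contributes a regular 12-gon of circumradius 2. The result has 1 disconnected region.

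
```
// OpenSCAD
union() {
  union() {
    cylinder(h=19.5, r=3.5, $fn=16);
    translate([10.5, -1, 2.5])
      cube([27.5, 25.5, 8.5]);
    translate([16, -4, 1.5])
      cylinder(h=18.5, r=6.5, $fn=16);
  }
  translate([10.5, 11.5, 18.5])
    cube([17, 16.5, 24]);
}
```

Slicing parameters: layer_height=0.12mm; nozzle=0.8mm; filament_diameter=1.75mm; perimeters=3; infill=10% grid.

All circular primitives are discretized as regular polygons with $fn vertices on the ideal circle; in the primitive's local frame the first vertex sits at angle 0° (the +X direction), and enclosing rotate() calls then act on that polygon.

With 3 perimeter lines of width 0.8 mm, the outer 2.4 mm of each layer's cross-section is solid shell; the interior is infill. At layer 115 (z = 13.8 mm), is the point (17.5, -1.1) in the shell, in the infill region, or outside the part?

infill

At z = 13.8 mm: the r=3.5 cylinder contributes a regular 16-gon of circumradius 3.5; the cube at (10.5, -1) is absent (z outside [2.5, 11]); the cylinder at (16, -4): section is a regular 16-gon, circumradius r=6.5; Merging all regions: the 2 present regions are separate (no shared area or edge), so areas and boundary lengths simply add and each stays a separate island — 2 connected regions; the cube at (10.5, 11.5) does not reach this height (z outside [18.5, 42.5]); Combining (union): only that combined region is present, so the union is just that shape — 2 connected regions. Overall, the cross-section has 2 separate islands. The nearest boundary edge runs (18.49, 2.01)→(20.60, 0.60); distance from the point to it = 3.13 mm. (Shell/infill is judged within the island containing the point — the largest one.) The point is inside the cross-section and 3.13 mm from the nearest boundary — more than the 2.4 mm shell width (3 × 0.8), so it's in the infill interior.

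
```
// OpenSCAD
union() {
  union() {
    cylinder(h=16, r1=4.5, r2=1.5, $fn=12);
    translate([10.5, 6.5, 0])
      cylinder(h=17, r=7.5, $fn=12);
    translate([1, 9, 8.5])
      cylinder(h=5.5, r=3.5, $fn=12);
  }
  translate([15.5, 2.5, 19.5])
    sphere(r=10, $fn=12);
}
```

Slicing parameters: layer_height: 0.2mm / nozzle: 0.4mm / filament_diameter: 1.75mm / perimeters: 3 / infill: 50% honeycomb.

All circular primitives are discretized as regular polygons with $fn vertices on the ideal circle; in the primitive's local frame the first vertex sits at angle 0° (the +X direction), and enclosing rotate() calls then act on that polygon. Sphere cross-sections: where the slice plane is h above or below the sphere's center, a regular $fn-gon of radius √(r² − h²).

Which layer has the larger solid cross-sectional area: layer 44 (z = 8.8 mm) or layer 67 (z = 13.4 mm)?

layer 67 (z = 13.4 mm)

Layer 44 (z = 8.8): the cone (r1=4.5→r2=1.5) has section circumradius 2.850 here — a regular 12-gon (area = (12/2)·2.850²·sin(360°/12) = 24.37 mm²); the r=7.5 cylinder at (10.5, 6.5) contributes a regular 12-gon of circumradius 7.5 (area = (12/2)·7.500²·sin(360°/12) = 168.75 mm²); the r=3.5 cylinder at (1, 9) contributes a regular 12-gon of circumradius 3.5 (area = (12/2)·3.500²·sin(360°/12) = 36.75 mm²); Merging all regions: the regions partially overlap — summed areas 229.87 mm² minus the doubly-counted overlap 2.53 mm² gives 227.34 mm² — area = 227.34 mm²; the sphere at (15.5, 2.5) does not reach this height (|z−center|=10.700 > r=10); Combining (union): only that combined region is present, so the union is just that shape — area = 227.34 mm². So its area = 227.34 mm². Layer 67 (z = 13.4): the cone (r1=4.5→r2=1.5) has section circumradius 1.987 here — a regular 12-gon (area = (12/2)·1.987²·sin(360°/12) = 11.85 mm²); the r=7.5 cylinder at (10.5, 6.5) contributes a regular 12-gon of circumradius 7.5 (area = (12/2)·7.500²·sin(360°/12) = 168.75 mm²); the r=3.5 cylinder at (1, 9) contributes a regular 12-gon of circumradius 3.5 (area = (12/2)·3.500²·sin(360°/12) = 36.75 mm²); Taking the union: the regions partially overlap — summed areas 217.35 mm² minus the doubly-counted overlap 2.53 mm² gives 214.82 mm² — area = 214.82 mm²; the sphere at (15.5, 2.5): section is a regular 12-gon, circumradius = √(r²−h²) = √(10²−6.1²) = 7.924 (area = (12/2)·7.924²·sin(360°/12) = 188.37 mm²); Taking the union: the regions partially overlap — summed areas 403.19 mm² minus the doubly-counted overlap 84.75 mm² gives 318.44 mm² — area = 318.44 mm². So its area = 318.44 mm². Layer 67 is larger (318.44 vs 227.34 mm²).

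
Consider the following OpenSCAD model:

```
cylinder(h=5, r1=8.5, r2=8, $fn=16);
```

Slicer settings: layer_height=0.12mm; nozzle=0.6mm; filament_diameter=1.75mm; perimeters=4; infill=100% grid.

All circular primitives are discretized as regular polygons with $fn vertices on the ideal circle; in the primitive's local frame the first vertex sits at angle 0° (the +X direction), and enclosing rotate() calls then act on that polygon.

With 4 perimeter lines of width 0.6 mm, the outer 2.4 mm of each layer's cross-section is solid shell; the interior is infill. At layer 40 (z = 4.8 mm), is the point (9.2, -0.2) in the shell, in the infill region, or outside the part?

At z = 4.8 mm: the cone: at t=0.960 of its height the radius interpolates to r₁+(r₂−r₁)t = 8.020, giving a regular 16-gon of that circumradius. Overall, the cross-section is a single solid region. The nearest boundary edge runs (8.02, 0.00)→(7.41, 3.07); distance from the point to it = 1.20 mm. The point is not inside any of the regions above, so it lies outside the cross-section (1.20 mm from the nearest boundary).

outside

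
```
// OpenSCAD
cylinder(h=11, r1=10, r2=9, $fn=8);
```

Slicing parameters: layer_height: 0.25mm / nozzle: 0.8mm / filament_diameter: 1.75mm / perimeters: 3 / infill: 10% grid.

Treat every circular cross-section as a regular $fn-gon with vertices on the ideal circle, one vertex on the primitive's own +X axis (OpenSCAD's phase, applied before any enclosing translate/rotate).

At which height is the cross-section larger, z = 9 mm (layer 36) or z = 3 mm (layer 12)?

layer 12 (z = 3 mm)

Layer 36 (z = 9): the cone contributes a regular 8-gon of circumradius 9.182 (interpolated between r1=10 and r2=9 at t=0.818) (area = (8/2)·9.182²·sin(360°/8) = 238.45 mm²). So its area = 238.45 mm². Layer 12 (z = 3): the cone (r1=10→r2=9) has section circumradius 9.727 here — a regular 8-gon (area = (8/2)·9.727²·sin(360°/8) = 267.63 mm²). So its area = 267.63 mm². Layer 12 is larger (267.63 vs 238.45 mm²).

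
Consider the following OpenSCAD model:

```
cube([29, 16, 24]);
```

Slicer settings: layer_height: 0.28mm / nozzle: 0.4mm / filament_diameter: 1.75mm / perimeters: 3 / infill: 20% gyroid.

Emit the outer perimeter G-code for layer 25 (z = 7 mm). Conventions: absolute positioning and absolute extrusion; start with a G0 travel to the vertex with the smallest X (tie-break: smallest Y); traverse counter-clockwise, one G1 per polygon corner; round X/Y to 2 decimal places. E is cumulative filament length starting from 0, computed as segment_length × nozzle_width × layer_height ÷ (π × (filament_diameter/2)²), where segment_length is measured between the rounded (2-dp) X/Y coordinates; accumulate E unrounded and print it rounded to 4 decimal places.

G0 X0.00 Y0.00 Z7.00
G1 X29.00 Y0.00 E1.3504
G1 X29.00 Y16.00 E2.0954
G1 X0.00 Y16.00 E3.4457
G1 X0.00 Y0.00 E4.1908

At z = 7 mm: the 29×16 cube contributes its full rectangle. The outline is a single polygon with 4 vertices. Extrusion per mm of travel: 0.4 × 0.28 / (π × 0.875²) = 0.046564. Accumulating E over each segment gives final E = 4.1908.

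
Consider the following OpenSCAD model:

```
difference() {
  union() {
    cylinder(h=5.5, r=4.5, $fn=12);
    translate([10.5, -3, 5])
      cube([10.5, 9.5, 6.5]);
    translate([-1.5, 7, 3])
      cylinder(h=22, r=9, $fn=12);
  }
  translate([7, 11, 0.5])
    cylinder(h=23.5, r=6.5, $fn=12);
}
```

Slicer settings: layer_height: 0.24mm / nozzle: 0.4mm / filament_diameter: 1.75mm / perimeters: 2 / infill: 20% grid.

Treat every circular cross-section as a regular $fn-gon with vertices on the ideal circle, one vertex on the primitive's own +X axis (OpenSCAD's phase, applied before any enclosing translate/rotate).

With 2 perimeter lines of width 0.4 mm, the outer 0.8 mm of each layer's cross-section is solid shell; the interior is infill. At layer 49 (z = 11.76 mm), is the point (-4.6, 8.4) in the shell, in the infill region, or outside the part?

At z = 11.76 mm: the cylinder does not reach this height (z outside [0, 5.5]); the cube at (10.5, -3) does not reach this height (z outside [5, 11.5]); the r=9 cylinder at (-1.5, 7) gives a regular 12-gon of circumradius 9 (constant along its height); Taking the union: only the r=9 cylinder at (-1.5, 7) is present, so the union is just that shape — 1 connected region; the r=6.5 cylinder at (7, 11) contributes a regular 12-gon of circumradius 6.5; Taking the first minus the rest: starting from the result so far, the r=6.5 cylinder at (7, 11) partially overlaps it — only the 46.64 mm² overlap (of its 126.75 mm²) is removed, clipping the outline — 1 connected region. Overall, the cross-section is a single solid region. The nearest boundary edge runs (-10.50, 7.00)→(-9.29, 11.50); distance from the point to it = 5.34 mm. The point is inside the cross-section and 5.34 mm from the nearest boundary — more than the 0.8 mm shell width (2 × 0.4), so it's in the infill interior.

infill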